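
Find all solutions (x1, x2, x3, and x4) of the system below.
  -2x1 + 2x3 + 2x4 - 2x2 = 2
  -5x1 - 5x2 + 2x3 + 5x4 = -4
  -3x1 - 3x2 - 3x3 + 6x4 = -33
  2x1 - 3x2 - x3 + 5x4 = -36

Row-reduce the augmented matrix:
R1 ← R1 / (-2).
R2 ← R2 + 5·R1.
R3 ← R3 + 3·R1.
R4 ← R4 − 2·R1.
Swap R2 and R4.
R2 ← R2 / (-5).
R1 ← R1 − 1·R2.
R3 ← R3 / (-6).
R1 ← R1 + 4/5·R3.
R2 ← R2 + 1/5·R3.
R4 ← R4 + 3·R3.
R4 ← R4 / (-3/2).
R2 ← R2 + 3/2·R4.
R3 ← R3 + 1/2·R4.
Reading off the reduced rows gives x1 = -3, x2 = -1, x3 = 3, x4 = -6.

x1 = -3, x2 = -1, x3 = 3, x4 = -6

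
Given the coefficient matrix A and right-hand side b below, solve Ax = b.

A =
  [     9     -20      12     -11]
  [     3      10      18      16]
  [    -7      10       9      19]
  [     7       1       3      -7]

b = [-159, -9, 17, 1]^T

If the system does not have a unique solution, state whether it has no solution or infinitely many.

x_1 = 1, x_2 = 6, x_3 = -4, x_4 = 0

Row-reduce the augmented matrix:
R1 ← R1 / (9).
R2 ← R2 − 3·R1.
R3 ← R3 + 7·R1.
R4 ← R4 − 7·R1.
R2 ← R2 / (50/3).
R1 ← R1 + 20/9·R2.
R3 ← R3 + 50/9·R2.
R4 ← R4 − 149/9·R2.
R3 ← R3 / (23).
R1 ← R1 − 16/5·R3.
R2 ← R2 − 21/25·R3.
R4 ← R4 + 506/25·R3.
R4 ← R4 / (-151/50).
R1 ← R1 + 111/115·R4.
R2 ← R2 − 643/1150·R4.
R3 ← R3 − 17/23·R4.
Reading off the reduced rows gives x_1 = 1, x_2 = 6, x_3 = -4, x_4 = 0.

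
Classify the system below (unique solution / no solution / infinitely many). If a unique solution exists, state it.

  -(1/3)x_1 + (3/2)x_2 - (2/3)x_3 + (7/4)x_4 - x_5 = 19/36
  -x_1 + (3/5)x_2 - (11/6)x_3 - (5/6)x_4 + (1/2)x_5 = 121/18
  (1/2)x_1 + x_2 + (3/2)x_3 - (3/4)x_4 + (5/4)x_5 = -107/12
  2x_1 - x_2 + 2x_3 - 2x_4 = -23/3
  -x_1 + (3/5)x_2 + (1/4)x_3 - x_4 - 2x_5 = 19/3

x_1 = -3, x_2 = -5/3, x_3 = -8/3, x_4 = -1, x_5 = -2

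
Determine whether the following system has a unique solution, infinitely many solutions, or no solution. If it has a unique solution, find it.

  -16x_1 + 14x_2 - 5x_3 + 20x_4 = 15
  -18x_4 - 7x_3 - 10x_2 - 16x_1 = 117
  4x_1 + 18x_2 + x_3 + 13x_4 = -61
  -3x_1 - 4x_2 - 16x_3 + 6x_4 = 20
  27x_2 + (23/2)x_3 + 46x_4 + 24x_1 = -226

no solution

Row-reduce:
R1 ← R1 / (-16).
R2 ← R2 + 16·R1.
R3 ← R3 − 4·R1.
R4 ← R4 + 3·R1.
R5 ← R5 − 24·R1.
R2 ← R2 / (-24).
R1 ← R1 + 7/8·R2.
R3 ← R3 − 43/2·R2.
R4 ← R4 + 53/8·R2.
R5 ← R5 − 48·R2.
R3 ← R3 / (-49/24).
R1 ← R1 − 37/96·R3.
R2 ← R2 − 1/12·R3.
R4 ← R4 + 1393/96·R3.
R4 ← R4 / (507/4).
R1 ← R1 + 81/28·R4.
R2 ← R2 − 13/14·R4.
R3 ← R3 − 55/7·R4.
Row 5 reduces to 0 = 1/2, a contradiction. The system is inconsistent.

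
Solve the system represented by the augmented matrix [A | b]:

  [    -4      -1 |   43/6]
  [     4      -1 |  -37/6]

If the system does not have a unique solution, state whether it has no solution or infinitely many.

x_1 = -5/3, x_2 = -1/2

Row-reduce the augmented matrix:
R1 ← R1 / (-4).
R2 ← R2 − 4·R1.
R2 ← R2 / (-2).
R1 ← R1 − 1/4·R2.
Reading off the reduced rows gives x_1 = -5/3, x_2 = -1/2.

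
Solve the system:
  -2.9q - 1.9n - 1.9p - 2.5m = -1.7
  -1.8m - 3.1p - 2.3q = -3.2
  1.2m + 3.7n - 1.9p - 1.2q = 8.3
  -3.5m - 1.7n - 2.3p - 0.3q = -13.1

m = 0, n = 3, p = 4, q = -4

Row-reduce the augmented matrix:
R1 ← R1 / (-5/2).
R2 ← R2 + 9/5·R1.
R3 ← R3 − 6/5·R1.
R4 ← R4 + 7/2·R1.
R2 ← R2 / (171/125).
R1 ← R1 − 19/25·R2.
R3 ← R3 − 697/250·R2.
R4 ← R4 − 24/25·R2.
R3 ← R3 / (491/684).
R1 ← R1 − 31/18·R3.
R2 ← R2 + 433/342·R3.
R4 ← R4 − 449/285·R3.
R4 ← R4 / (106169/12275).
R1 ← R1 − 15859/2455·R4.
R2 ← R2 + 9733/2455·R4.
R3 ← R3 + 7387/2455·R4.
Reading off the reduced rows gives m = 0, n = 3, p = 4, q = -4.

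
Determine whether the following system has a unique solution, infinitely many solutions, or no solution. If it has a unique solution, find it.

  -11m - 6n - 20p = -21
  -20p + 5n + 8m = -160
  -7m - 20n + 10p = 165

Row-reduce the augmented matrix:
R1 ← R1 / (-11).
R2 ← R2 − 8·R1.
R3 ← R3 + 7·R1.
R2 ← R2 / (7/11).
R1 ← R1 − 6/11·R2.
R3 ← R3 + 178/11·R2.
R3 ← R3 / (-5990/7).
R1 ← R1 − 220/7·R3.
R2 ← R2 + 380/7·R3.
Reading off the reduced rows gives m = -5, n = -4, p = 5.

m = -5, n = -4, p = 5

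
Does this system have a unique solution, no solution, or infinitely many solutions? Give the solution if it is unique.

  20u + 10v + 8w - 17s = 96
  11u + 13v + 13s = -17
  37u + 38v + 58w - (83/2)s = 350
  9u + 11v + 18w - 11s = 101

no solution

Row-reduce:
R1 ← R1 / (20).
R2 ← R2 − 11·R1.
R3 ← R3 − 37·R1.
R4 ← R4 − 9·R1.
R2 ← R2 / (15/2).
R1 ← R1 − 1/2·R2.
R3 ← R3 − 39/2·R2.
R4 ← R4 − 13/2·R2.
R3 ← R3 / (1366/25).
R1 ← R1 − 52/75·R3.
R2 ← R2 + 44/75·R3.
R4 ← R4 − 1366/75·R3.
Row 4 reduces to 0 = 1/3, a contradiction. The system is inconsistent.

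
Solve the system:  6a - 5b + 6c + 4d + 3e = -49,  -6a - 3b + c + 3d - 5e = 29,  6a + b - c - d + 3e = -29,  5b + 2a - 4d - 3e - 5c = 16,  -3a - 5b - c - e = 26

a = -4, b = -2, c = -1, d = -5, e = -3

Row-reduce the augmented matrix:
R1 ← R1 / (6).
R2 ← R2 + 6·R1.
R3 ← R3 − 6·R1.
R4 ← R4 − 2·R1.
R5 ← R5 + 3·R1.
R2 ← R2 / (-8).
R1 ← R1 + 5/6·R2.
R3 ← R3 − 6·R2.
R4 ← R4 − 20/3·R2.
R5 ← R5 + 15/2·R2.
R3 ← R3 / (-7/4).
R1 ← R1 − 13/48·R3.
R2 ← R2 + 7/8·R3.
R4 ← R4 + 7/6·R3.
R5 ← R5 + 73/16·R3.
R4 ← R4 / (1/3).
R1 ← R1 + 1/42·R4.
R2 ← R2 + 1·R4.
R3 ← R3 + 1/7·R4.
R5 ← R5 + 73/14·R4.
R5 ← R5 / (-467/7).
R1 ← R1 − 1/7·R5.
R2 ← R2 + 13·R5.
R3 ← R3 + 8/7·R5.
R4 ← R4 + 14·R5.
Reading off the reduced rows gives a = -4, b = -2, c = -1, d = -5, e = -3.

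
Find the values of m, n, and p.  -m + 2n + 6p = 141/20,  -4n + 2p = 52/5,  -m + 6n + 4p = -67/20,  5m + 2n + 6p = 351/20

m = 7/4, n = -8/5, p = 2

Row-reduce the augmented matrix:
R1 ← R1 / (-1).
R3 ← R3 + 1·R1.
R4 ← R4 − 5·R1.
R2 ← R2 / (-4).
R1 ← R1 + 2·R2.
R3 ← R3 − 4·R2.
R4 ← R4 − 12·R2.
Swap R3 and R4.
R3 ← R3 / (42).
R1 ← R1 + 7·R3.
R2 ← R2 + 1/2·R3.
R4 reduces to 0 = 0, so the extra equation is consistent.
Reading off the reduced rows gives m = 7/4, n = -8/5, p = 2.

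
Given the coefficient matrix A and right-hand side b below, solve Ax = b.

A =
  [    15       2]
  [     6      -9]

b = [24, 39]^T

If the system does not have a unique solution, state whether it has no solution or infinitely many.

x_1 = 2, x_2 = -3

Row-reduce the augmented matrix:
R1 ← R1 / (15).
R2 ← R2 − 6·R1.
R2 ← R2 / (-49/5).
R1 ← R1 − 2/15·R2.
Reading off the reduced rows gives x_1 = 2, x_2 = -3.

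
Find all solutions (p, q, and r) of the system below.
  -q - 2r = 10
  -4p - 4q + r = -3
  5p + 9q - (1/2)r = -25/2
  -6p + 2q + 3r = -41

Row-reduce:
Swap R1 and R2.
R1 ← R1 / (-4).
R3 ← R3 − 5·R1.
R4 ← R4 + 6·R1.
R2 ← R2 / (-1).
R1 ← R1 − 1·R2.
R3 ← R3 − 4·R2.
R4 ← R4 − 8·R2.
R3 ← R3 / (-29/4).
R1 ← R1 + 9/4·R3.
R2 ← R2 − 2·R3.
R4 ← R4 + 29/2·R3.
Row 4 reduces to 0 = -4, a contradiction. The system is inconsistent.

no solution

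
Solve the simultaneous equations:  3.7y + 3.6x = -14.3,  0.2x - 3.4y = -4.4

x = -5, y = 1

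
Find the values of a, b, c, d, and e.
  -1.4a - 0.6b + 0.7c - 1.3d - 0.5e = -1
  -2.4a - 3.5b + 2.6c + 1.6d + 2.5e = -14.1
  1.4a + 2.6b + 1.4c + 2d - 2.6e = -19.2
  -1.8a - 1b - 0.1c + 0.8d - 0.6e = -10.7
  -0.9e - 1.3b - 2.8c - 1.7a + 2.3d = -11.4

Row-reduce the augmented matrix:
R1 ← R1 / (-7/5).
R2 ← R2 + 12/5·R1.
R3 ← R3 − 7/5·R1.
R4 ← R4 + 9/5·R1.
R5 ← R5 + 17/10·R1.
R2 ← R2 / (-173/70).
R1 ← R1 − 3/7·R2.
R3 ← R3 − 2·R2.
R4 ← R4 + 8/35·R2.
R5 ← R5 + 4/7·R2.
R3 ← R3 / (5593/1730).
R1 ← R1 + 89/346·R3.
R2 ← R2 + 98/173·R3.
R4 ← R4 + 977/865·R3.
R5 ← R5 + 13749/3460·R3.
R4 ← R4 / (192641/55930).
R1 ← R1 − 10597/5593·R4.
R2 ← R2 + 706/799·R4.
R3 ← R3 − 6571/5593·R4.
R5 ← R5 − 42853/5593·R4.
R5 ← R5 / (-1246273/1926410).
R1 ← R1 − 217624/192641·R5.
R2 ← R2 + 294459/192641·R5.
R3 ← R3 − 3548/192641·R5.
R4 ← R4 + 22457/192641·R5.
Reading off the reduced rows gives a = 2, b = 1, c = -3, d = -5, e = 4.

a = 2, b = 1, c = -3, d = -5, e = 4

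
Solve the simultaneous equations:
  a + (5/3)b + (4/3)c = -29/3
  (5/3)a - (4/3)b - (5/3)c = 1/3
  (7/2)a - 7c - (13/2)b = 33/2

Row-reduce:
R2 ← R2 − 5/3·R1.
R3 ← R3 − 7/2·R1.
R2 ← R2 / (-37/9).
R1 ← R1 − 5/3·R2.
R3 ← R3 + 37/3·R2.
Row 3 reduces to 0 = 1, a contradiction. The system is inconsistent.

no solution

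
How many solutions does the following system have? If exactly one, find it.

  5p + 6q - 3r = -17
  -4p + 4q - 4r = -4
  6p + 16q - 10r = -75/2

no solution

Row-reduce:
R1 ← R1 / (5).
R2 ← R2 + 4·R1.
R3 ← R3 − 6·R1.
R2 ← R2 / (44/5).
R1 ← R1 − 6/5·R2.
R3 ← R3 − 44/5·R2.
Row 3 reduces to 0 = 1/2, a contradiction. The system is inconsistent.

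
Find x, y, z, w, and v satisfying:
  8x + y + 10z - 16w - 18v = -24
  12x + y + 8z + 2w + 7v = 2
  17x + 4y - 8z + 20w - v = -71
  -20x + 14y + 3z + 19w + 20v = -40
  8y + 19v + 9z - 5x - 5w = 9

x = -1, y = -6, z = 1, w = -1, v = 2

Row-reduce the augmented matrix:
R1 ← R1 / (8).
R2 ← R2 − 12·R1.
R3 ← R3 − 17·R1.
R4 ← R4 + 20·R1.
R5 ← R5 + 5·R1.
R2 ← R2 / (-1/2).
R1 ← R1 − 1/8·R2.
R3 ← R3 − 15/8·R2.
R4 ← R4 − 33/2·R2.
R5 ← R5 − 69/8·R2.
R3 ← R3 / (-111/2).
R1 ← R1 + 1/2·R3.
R2 ← R2 − 14·R3.
R4 ← R4 + 203·R3.
R5 ← R5 + 211/2·R3.
R4 ← R4 / (10466/37).
R1 ← R1 − 116/37·R4.
R2 ← R2 + 510/37·R4.
R3 ← R3 + 101/37·R4.
R5 ← R5 − 5384/37·R4.
R5 ← R5 / (279893/10466).
R1 ← R1 + 3736/5233·R5.
R2 ← R2 + 73775/31398·R5.
R3 ← R3 − 37733/20932·R5.
R4 ← R4 − 109757/62796·R5.
Reading off the reduced rows gives x = -1, y = -6, z = 1, w = -1, v = 2.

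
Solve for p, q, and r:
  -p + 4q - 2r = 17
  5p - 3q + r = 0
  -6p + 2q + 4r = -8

p = 3, q = 5, r = 0

Row-reduce the augmented matrix:
R1 ← R1 / (-1).
R2 ← R2 − 5·R1.
R3 ← R3 + 6·R1.
R2 ← R2 / (17).
R1 ← R1 + 4·R2.
R3 ← R3 + 22·R2.
R3 ← R3 / (74/17).
R1 ← R1 + 2/17·R3.
R2 ← R2 + 9/17·R3.
Reading off the reduced rows gives p = 3, q = 5, r = 0.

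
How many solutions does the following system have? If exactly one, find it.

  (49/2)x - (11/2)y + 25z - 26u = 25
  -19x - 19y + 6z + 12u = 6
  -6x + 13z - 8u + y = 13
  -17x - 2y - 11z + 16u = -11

infinitely many solutions

Row-reduce:
R1 ← R1 / (49/2).
R2 ← R2 + 19·R1.
R3 ← R3 + 6·R1.
R4 ← R4 + 17·R1.
R2 ← R2 / (-1140/49).
R1 ← R1 + 11/49·R2.
R3 ← R3 + 17/49·R2.
R4 ← R4 + 285/49·R2.
R3 ← R3 / (5342/285).
R1 ← R1 − 221/285·R3.
R2 ← R2 + 311/285·R3.
Rank is 3 with 4 unknowns, leaving u free.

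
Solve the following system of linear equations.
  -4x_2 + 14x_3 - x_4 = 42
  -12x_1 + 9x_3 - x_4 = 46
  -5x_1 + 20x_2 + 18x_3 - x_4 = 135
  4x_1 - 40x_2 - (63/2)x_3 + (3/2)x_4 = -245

no solution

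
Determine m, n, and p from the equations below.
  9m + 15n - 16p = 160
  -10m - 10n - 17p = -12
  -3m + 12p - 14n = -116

m = 4, n = 4, p = -4

Row-reduce the augmented matrix:
R1 ← R1 / (9).
R2 ← R2 + 10·R1.
R3 ← R3 + 3·R1.
R2 ← R2 / (20/3).
R1 ← R1 − 5/3·R2.
R3 ← R3 + 9·R2.
R3 ← R3 / (-2417/60).
R1 ← R1 − 83/12·R3.
R2 ← R2 + 313/60·R3.
Reading off the reduced rows gives m = 4, n = 4, p = -4.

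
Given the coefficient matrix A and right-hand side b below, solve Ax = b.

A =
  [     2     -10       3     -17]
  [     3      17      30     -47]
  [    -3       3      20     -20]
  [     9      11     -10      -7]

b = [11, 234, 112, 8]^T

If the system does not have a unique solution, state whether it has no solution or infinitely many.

no solution

Row-reduce:
R1 ← R1 / (2).
R2 ← R2 − 3·R1.
R3 ← R3 + 3·R1.
R4 ← R4 − 9·R1.
R2 ← R2 / (32).
R1 ← R1 + 5·R2.
R3 ← R3 + 12·R2.
R4 ← R4 − 56·R2.
R3 ← R3 / (545/16).
R1 ← R1 − 351/64·R3.
R2 ← R2 − 51/64·R3.
R4 ← R4 + 545/8·R3.
Row 4 reduces to 0 = -2, a contradiction. The system is inconsistent.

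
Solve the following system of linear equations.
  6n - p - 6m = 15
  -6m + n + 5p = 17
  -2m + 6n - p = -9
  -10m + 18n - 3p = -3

Row-reduce the augmented matrix:
R1 ← R1 / (-6).
R2 ← R2 + 6·R1.
R3 ← R3 + 2·R1.
R4 ← R4 + 10·R1.
R2 ← R2 / (-5).
R1 ← R1 + 1·R2.
R3 ← R3 − 4·R2.
R4 ← R4 − 8·R2.
R3 ← R3 / (62/15).
R1 ← R1 + 31/30·R3.
R2 ← R2 + 6/5·R3.
R4 ← R4 − 124/15·R3.
R4 reduces to 0 = 0, so the extra equation is consistent.
Reading off the reduced rows gives m = -6, n = -4, p = -3.

m = -6, n = -4, p = -3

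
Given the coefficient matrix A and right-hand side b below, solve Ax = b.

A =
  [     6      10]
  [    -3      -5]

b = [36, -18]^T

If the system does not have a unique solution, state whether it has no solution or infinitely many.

Row-reduce:
R1 ← R1 / (6).
R2 ← R2 + 3·R1.
Rank is 1 with 2 unknowns, leaving x_2 free.

infinitely many solutions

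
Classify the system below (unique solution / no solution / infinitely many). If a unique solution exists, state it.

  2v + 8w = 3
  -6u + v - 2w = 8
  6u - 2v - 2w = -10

Row-reduce:
Swap R1 and R2.
R1 ← R1 / (-6).
R3 ← R3 − 6·R1.
R2 ← R2 / (2).
R1 ← R1 + 1/6·R2.
R3 ← R3 + 1·R2.
Row 3 reduces to 0 = -1/2, a contradiction. The system is inconsistent.

no solution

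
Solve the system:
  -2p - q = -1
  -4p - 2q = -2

infinitely many solutions

Row-reduce:
R1 ← R1 / (-2).
R2 ← R2 + 4·R1.
Rank is 1 with 2 unknowns, leaving q free.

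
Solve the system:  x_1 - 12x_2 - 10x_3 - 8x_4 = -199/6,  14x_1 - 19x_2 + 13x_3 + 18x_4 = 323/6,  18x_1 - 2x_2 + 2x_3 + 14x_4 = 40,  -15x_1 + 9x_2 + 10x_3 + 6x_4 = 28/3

x_1 = 3/2, x_2 = 1/2, x_3 = 7/3, x_4 = 2/3

Row-reduce the augmented matrix:
R2 ← R2 − 14·R1.
R3 ← R3 − 18·R1.
R4 ← R4 + 15·R1.
R2 ← R2 / (149).
R1 ← R1 + 12·R2.
R3 ← R3 − 214·R2.
R4 ← R4 + 171·R2.
R3 ← R3 / (-5624/149).
R1 ← R1 − 346/149·R3.
R2 ← R2 − 153/149·R3.
R4 ← R4 − 5303/149·R3.
R4 ← R4 / (22839/2812).
R1 ← R1 − 989/1406·R4.
R2 ← R2 − 257/2812·R4.
R3 ← R3 − 2139/2812·R4.
Reading off the reduced rows gives x_1 = 3/2, x_2 = 1/2, x_3 = 7/3, x_4 = 2/3.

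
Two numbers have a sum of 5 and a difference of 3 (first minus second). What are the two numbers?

Let x = first number, y = second number.
  y + x = 5
  -y + x = 3
From equation 1: x = 5 − y.
Substitute into equation 2 and solve: y = 1.
Then x = 4.

first number: 4, second number: 1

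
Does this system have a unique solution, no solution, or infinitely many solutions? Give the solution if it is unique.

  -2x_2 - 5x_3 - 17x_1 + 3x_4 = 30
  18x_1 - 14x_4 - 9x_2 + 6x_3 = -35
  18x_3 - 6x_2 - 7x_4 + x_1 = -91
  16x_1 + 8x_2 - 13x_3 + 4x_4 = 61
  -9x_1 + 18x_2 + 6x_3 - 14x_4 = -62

Row-reduce the augmented matrix:
R1 ← R1 / (-17).
R2 ← R2 − 18·R1.
R3 ← R3 − 1·R1.
R4 ← R4 − 16·R1.
R5 ← R5 + 9·R1.
R2 ← R2 / (-189/17).
R1 ← R1 − 2/17·R2.
R3 ← R3 + 104/17·R2.
R4 ← R4 − 104/17·R2.
R5 ← R5 − 324/17·R2.
R3 ← R3 / (1091/63).
R1 ← R1 − 19/63·R3.
R2 ← R2 + 4/63·R3.
R4 ← R4 + 1091/63·R3.
R5 ← R5 − 69/7·R3.
Swap R4 and R5.
R4 ← R4 / (-36711/1091).
R1 ← R1 + 301/1091·R4.
R2 ← R2 − 3176/3273·R4.
R3 ← R3 + 164/3273·R4.
R5 reduces to 0 = 0, so the extra equation is consistent.
Reading off the reduced rows gives x_1 = 0, x_2 = -1, x_3 = -5, x_4 = 1.

x_1 = 0, x_2 = -1, x_3 = -5, x_4 = 1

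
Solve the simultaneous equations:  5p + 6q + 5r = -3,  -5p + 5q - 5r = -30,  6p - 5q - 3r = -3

Row-reduce the augmented matrix:
R1 ← R1 / (5).
R2 ← R2 + 5·R1.
R3 ← R3 − 6·R1.
R2 ← R2 / (11).
R1 ← R1 − 6/5·R2.
R3 ← R3 + 61/5·R2.
R3 ← R3 / (-9).
R1 ← R1 − 1·R3.
Reading off the reduced rows gives p = -1, q = -3, r = 4.

p = -1, q = -3, r = 4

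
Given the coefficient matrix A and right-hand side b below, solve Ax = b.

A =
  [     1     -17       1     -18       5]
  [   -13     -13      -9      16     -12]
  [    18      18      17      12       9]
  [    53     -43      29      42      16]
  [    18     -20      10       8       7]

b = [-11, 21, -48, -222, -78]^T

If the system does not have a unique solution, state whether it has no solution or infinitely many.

no solution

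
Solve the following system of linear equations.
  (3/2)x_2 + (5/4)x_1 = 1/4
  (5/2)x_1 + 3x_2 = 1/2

Row-reduce:
R1 ← R1 / (5/4).
R2 ← R2 − 5/2·R1.
Rank is 1 with 2 unknowns, leaving x_2 free.

infinitely many solutions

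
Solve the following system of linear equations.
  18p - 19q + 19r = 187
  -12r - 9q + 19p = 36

infinitely many solutions

Row-reduce:
R1 ← R1 / (18).
R2 ← R2 − 19·R1.
R2 ← R2 / (199/18).
R1 ← R1 + 19/18·R2.
Rank is 2 with 3 unknowns, leaving r free.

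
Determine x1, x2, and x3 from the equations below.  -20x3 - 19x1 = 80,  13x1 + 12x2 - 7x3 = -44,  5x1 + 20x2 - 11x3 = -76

x1 = 0, x2 = -6, x3 = -4

Row-reduce the augmented matrix:
R1 ← R1 / (-19).
R2 ← R2 − 13·R1.
R3 ← R3 − 5·R1.
R2 ← R2 / (12).
R3 ← R3 − 20·R2.
R3 ← R3 / (346/19).
R1 ← R1 − 20/19·R3.
R2 ← R2 + 131/76·R3.
Reading off the reduced rows gives x1 = 0, x2 = -6, x3 = -4.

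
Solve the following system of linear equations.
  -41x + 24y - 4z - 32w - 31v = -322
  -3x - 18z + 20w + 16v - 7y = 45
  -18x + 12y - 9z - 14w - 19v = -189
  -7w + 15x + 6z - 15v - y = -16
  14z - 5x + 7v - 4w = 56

Row-reduce:
R1 ← R1 / (-41).
R2 ← R2 + 3·R1.
R3 ← R3 + 18·R1.
R4 ← R4 − 15·R1.
R5 ← R5 + 5·R1.
R2 ← R2 / (-359/41).
R1 ← R1 + 24/41·R2.
R3 ← R3 − 60/41·R2.
R4 ← R4 − 319/41·R2.
R5 ← R5 + 120/41·R2.
R3 ← R3 / (-3663/359).
R1 ← R1 − 460/359·R3.
R2 ← R2 − 726/359·R3.
R4 ← R4 + 4020/359·R3.
R5 ← R5 − 7326/359·R3.
R4 ← R4 / (-3671/1221).
R1 ← R1 + 872/3663·R4.
R2 ← R2 + 200/111·R4.
R3 ← R3 + 1358/3663·R4.
Rank is 4 with 5 unknowns, leaving v free.

infinitely many solutions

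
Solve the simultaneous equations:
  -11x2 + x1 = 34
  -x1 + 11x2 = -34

infinitely many solutions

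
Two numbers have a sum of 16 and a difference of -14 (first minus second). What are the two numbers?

Let x = first number, y = second number.
  x + y = 16
  x - y = -14
Row-reduce the augmented matrix:
R2 ← R2 − 1·R1.
R2 ← R2 / (-2).
R1 ← R1 − 1·R2.
Reading off the reduced rows gives x = 1, y = 15.

first number: 1, second number: 15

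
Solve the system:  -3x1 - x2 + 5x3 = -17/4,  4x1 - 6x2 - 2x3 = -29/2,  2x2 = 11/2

x1 = 1/2, x2 = 11/4, x3 = 0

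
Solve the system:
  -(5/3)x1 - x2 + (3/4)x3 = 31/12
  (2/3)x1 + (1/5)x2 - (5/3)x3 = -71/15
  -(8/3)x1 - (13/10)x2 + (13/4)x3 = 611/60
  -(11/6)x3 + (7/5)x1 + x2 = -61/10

no solution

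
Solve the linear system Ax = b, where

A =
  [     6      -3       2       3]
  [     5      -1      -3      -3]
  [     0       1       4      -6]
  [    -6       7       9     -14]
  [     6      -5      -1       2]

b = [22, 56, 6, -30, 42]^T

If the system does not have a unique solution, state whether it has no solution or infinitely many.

x_1 = 6, x_2 = -2, x_3 = -4, x_4 = -4

Row-reduce the augmented matrix:
R1 ← R1 / (6).
R2 ← R2 − 5·R1.
R4 ← R4 + 6·R1.
R5 ← R5 − 6·R1.
R2 ← R2 / (3/2).
R1 ← R1 + 1/2·R2.
R3 ← R3 − 1·R2.
R4 ← R4 − 4·R2.
R5 ← R5 + 2·R2.
R3 ← R3 / (64/9).
R1 ← R1 + 11/9·R3.
R2 ← R2 + 28/9·R3.
R4 ← R4 − 211/9·R3.
R5 ← R5 + 83/9·R3.
R4 ← R4 / (727/64).
R1 ← R1 + 111/64·R4.
R2 ← R2 + 75/16·R4.
R3 ← R3 + 21/64·R4.
R5 ← R5 + 727/64·R4.
R5 reduces to 0 = 0, so the extra equation is consistent.
Reading off the reduced rows gives x_1 = 6, x_2 = -2, x_3 = -4, x_4 = -4.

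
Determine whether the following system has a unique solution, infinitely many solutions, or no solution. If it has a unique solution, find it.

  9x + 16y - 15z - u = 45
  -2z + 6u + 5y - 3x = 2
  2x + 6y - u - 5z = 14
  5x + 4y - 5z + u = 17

Row-reduce:
R1 ← R1 / (9).
R2 ← R2 + 3·R1.
R3 ← R3 − 2·R1.
R4 ← R4 − 5·R1.
R2 ← R2 / (31/3).
R1 ← R1 − 16/9·R2.
R3 ← R3 − 22/9·R2.
R4 ← R4 + 44/9·R2.
R3 ← R3 / (-1/93).
R1 ← R1 + 43/93·R3.
R2 ← R2 + 21/31·R3.
R4 ← R4 − 2/93·R3.
Rank is 3 with 4 unknowns, leaving u free.

infinitely many solutions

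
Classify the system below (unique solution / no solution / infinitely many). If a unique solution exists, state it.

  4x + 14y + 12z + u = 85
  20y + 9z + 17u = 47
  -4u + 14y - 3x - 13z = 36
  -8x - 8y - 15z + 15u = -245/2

no solution

Row-reduce:
R1 ← R1 / (4).
R3 ← R3 + 3·R1.
R4 ← R4 + 8·R1.
R2 ← R2 / (20).
R1 ← R1 − 7/2·R2.
R3 ← R3 − 49/2·R2.
R4 ← R4 − 20·R2.
R3 ← R3 / (-601/40).
R1 ← R1 − 57/40·R3.
R2 ← R2 − 9/20·R3.
Row 4 reduces to 0 = 1/2, a contradiction. The system is inconsistent.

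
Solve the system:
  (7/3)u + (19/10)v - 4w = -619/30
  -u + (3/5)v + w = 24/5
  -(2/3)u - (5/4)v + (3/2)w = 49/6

Row-reduce:
R1 ← R1 / (7/3).
R2 ← R2 + 1·R1.
R3 ← R3 + 2/3·R1.
R2 ← R2 / (99/70).
R1 ← R1 − 57/70·R2.
R3 ← R3 + 99/140·R2.
Row 3 reduces to 0 = 1/4, a contradiction. The system is inconsistent.

no solution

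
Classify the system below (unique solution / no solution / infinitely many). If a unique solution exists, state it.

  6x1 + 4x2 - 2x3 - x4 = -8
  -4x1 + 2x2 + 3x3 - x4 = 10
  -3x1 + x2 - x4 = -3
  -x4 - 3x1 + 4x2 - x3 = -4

x1 = 0, x2 = 1, x3 = 4, x4 = 4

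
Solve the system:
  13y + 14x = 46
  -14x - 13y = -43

no solution

Row-reduce:
R1 ← R1 / (14).
R2 ← R2 + 14·R1.
Row 2 reduces to 0 = 3, a contradiction. The system is inconsistent.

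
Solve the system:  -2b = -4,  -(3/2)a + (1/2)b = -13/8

Row-reduce the augmented matrix:
Swap R1 and R2.
R1 ← R1 / (-3/2).
R2 ← R2 / (-2).
R1 ← R1 + 1/3·R2.
Reading off the reduced rows gives a = 7/4, b = 2.

a = 7/4, b = 2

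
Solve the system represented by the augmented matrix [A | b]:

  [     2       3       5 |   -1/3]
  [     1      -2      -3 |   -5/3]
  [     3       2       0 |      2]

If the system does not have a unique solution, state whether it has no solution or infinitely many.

x_1 = -2/3, x_2 = 2, x_3 = -1

Row-reduce the augmented matrix:
R1 ← R1 / (2).
R2 ← R2 − 1·R1.
R3 ← R3 − 3·R1.
R2 ← R2 / (-7/2).
R1 ← R1 − 3/2·R2.
R3 ← R3 + 5/2·R2.
R3 ← R3 / (-25/7).
R1 ← R1 − 1/7·R3.
R2 ← R2 − 11/7·R3.
Reading off the reduced rows gives x_1 = -2/3, x_2 = 2, x_3 = -1.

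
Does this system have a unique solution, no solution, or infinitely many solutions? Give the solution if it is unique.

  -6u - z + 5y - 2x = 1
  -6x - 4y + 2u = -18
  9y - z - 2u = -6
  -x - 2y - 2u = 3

no solution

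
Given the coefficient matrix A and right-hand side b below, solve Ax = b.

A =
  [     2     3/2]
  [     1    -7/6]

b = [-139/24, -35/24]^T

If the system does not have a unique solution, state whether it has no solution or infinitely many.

x_1 = -7/3, x_2 = -3/4

Row-reduce the augmented matrix:
R1 ← R1 / (2).
R2 ← R2 − 1·R1.
R2 ← R2 / (-23/12).
R1 ← R1 − 3/4·R2.
Reading off the reduced rows gives x_1 = -7/3, x_2 = -3/4.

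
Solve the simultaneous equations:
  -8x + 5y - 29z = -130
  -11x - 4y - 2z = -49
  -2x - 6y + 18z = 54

Row-reduce:
R1 ← R1 / (-8).
R2 ← R2 + 11·R1.
R3 ← R3 + 2·R1.
R2 ← R2 / (-87/8).
R1 ← R1 + 5/8·R2.
R3 ← R3 + 29/4·R2.
Rank is 2 with 3 unknowns, leaving z free.

infinitely many solutions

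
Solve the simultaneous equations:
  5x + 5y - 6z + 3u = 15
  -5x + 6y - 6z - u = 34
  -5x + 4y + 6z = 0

Row-reduce:
R1 ← R1 / (5).
R2 ← R2 + 5·R1.
R3 ← R3 + 5·R1.
R2 ← R2 / (11).
R1 ← R1 − 1·R2.
R3 ← R3 − 9·R2.
R3 ← R3 / (108/11).
R1 ← R1 + 6/55·R3.
R2 ← R2 + 12/11·R3.
Rank is 3 with 4 unknowns, leaving u free.

infinitely many solutions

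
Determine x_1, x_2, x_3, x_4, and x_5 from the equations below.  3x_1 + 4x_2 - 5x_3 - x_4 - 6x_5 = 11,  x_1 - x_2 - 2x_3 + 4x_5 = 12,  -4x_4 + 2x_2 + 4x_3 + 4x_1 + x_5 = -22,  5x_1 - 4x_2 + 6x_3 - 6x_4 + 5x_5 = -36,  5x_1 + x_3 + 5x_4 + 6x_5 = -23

x_1 = -4, x_2 = 2, x_3 = -5, x_4 = -2, x_5 = 2

Row-reduce the augmented matrix:
R1 ← R1 / (3).
R2 ← R2 − 1·R1.
R3 ← R3 − 4·R1.
R4 ← R4 − 5·R1.
R5 ← R5 − 5·R1.
R2 ← R2 / (-7/3).
R1 ← R1 − 4/3·R2.
R3 ← R3 + 10/3·R2.
R4 ← R4 + 32/3·R2.
R5 ← R5 + 20/3·R2.
R3 ← R3 / (78/7).
R1 ← R1 + 13/7·R3.
R2 ← R2 − 1/7·R3.
R4 ← R4 − 111/7·R3.
R5 ← R5 − 72/7·R3.
R4 ← R4 / (-18/13).
R1 ← R1 + 2/3·R4.
R2 ← R2 + 4/39·R4.
R3 ← R3 + 11/39·R4.
R5 ← R5 − 112/13·R4.
R5 ← R5 / (-248/3).
R1 ← R1 − 70/9·R5.
R2 ← R2 + 29/18·R5.
R3 ← R3 − 97/36·R5.
R4 ← R4 − 113/12·R5.
Reading off the reduced rows gives x_1 = -4, x_2 = 2, x_3 = -5, x_4 = -2, x_5 = 2.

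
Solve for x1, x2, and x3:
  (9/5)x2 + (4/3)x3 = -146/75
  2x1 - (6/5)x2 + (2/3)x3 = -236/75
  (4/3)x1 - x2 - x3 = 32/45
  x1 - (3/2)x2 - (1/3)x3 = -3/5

Row-reduce the augmented matrix:
Swap R1 and R2.
R1 ← R1 / (2).
R3 ← R3 − 4/3·R1.
R4 ← R4 − 1·R1.
R2 ← R2 / (9/5).
R1 ← R1 + 3/5·R2.
R3 ← R3 + 1/5·R2.
R4 ← R4 + 9/10·R2.
R3 ← R3 / (-35/27).
R1 ← R1 − 7/9·R3.
R2 ← R2 − 20/27·R3.
R4 reduces to 0 = 0, so the extra equation is consistent.
Reading off the reduced rows gives x1 = -2/3, x2 = 2/5, x3 = -2.

x1 = -2/3, x2 = 2/5, x3 = -2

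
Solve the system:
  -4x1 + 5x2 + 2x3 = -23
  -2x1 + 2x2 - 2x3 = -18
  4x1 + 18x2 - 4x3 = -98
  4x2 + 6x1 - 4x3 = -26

x1 = 1, x2 = -5, x3 = 3

Row-reduce the augmented matrix:
R1 ← R1 / (-4).
R2 ← R2 + 2·R1.
R3 ← R3 − 4·R1.
R4 ← R4 − 6·R1.
R2 ← R2 / (-1/2).
R1 ← R1 + 5/4·R2.
R3 ← R3 − 23·R2.
R4 ← R4 − 23/2·R2.
R3 ← R3 / (-140).
R1 ← R1 − 7·R3.
R2 ← R2 − 6·R3.
R4 ← R4 + 70·R3.
R4 reduces to 0 = 0, so the extra equation is consistent.
Reading off the reduced rows gives x1 = 1, x2 = -5, x3 = 3.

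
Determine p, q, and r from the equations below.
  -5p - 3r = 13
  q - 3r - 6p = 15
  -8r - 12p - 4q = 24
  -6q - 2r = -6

Row-reduce the augmented matrix:
R1 ← R1 / (-5).
R2 ← R2 + 6·R1.
R3 ← R3 + 12·R1.
R3 ← R3 + 4·R2.
R4 ← R4 + 6·R2.
R3 ← R3 / (8/5).
R1 ← R1 − 3/5·R3.
R2 ← R2 − 3/5·R3.
R4 ← R4 − 8/5·R3.
R4 reduces to 0 = 0, so the extra equation is consistent.
Reading off the reduced rows gives p = 1, q = 3, r = -6.

p = 1, q = 3, r = -6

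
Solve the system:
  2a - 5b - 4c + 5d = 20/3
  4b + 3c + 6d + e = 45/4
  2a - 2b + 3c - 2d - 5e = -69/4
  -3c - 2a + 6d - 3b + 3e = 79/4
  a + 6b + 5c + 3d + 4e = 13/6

Row-reduce the augmented matrix:
R1 ← R1 / (2).
R3 ← R3 − 2·R1.
R4 ← R4 + 2·R1.
R5 ← R5 − 1·R1.
R2 ← R2 / (4).
R1 ← R1 + 5/2·R2.
R3 ← R3 − 3·R2.
R4 ← R4 + 8·R2.
R5 ← R5 − 17/2·R2.
R3 ← R3 / (19/4).
R1 ← R1 + 1/8·R3.
R2 ← R2 − 3/4·R3.
R4 ← R4 + 1·R3.
R5 ← R5 − 5/8·R3.
R4 ← R4 / (391/19).
R1 ← R1 − 113/19·R4.
R2 ← R2 − 63/19·R4.
R3 ← R3 + 46/19·R4.
R5 ← R5 + 204/19·R4.
R5 ← R5 / (106/23).
R1 ← R1 + 243/391·R5.
R2 ← R2 − 214/391·R5.
R3 ← R3 + 13/17·R5.
R4 ← R4 − 72/391·R5.
Reading off the reduced rows gives a = -5/2, b = 1, c = -5/3, d = 2, e = 1/4.

a = -5/2, b = 1, c = -5/3, d = 2, e = 1/4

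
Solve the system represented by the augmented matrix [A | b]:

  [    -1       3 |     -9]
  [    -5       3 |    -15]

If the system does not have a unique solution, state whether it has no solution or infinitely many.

x_1 = 3/2, x_2 = -5/2

Row-reduce the augmented matrix:
R1 ← R1 / (-1).
R2 ← R2 + 5·R1.
R2 ← R2 / (-12).
R1 ← R1 + 3·R2.
Reading off the reduced rows gives x_1 = 3/2, x_2 = -5/2.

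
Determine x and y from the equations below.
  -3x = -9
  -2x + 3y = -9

x = 3, y = -1

Row-reduce the augmented matrix:
R1 ← R1 / (-3).
R2 ← R2 + 2·R1.
R2 ← R2 / (3).
Reading off the reduced rows gives x = 3, y = -1.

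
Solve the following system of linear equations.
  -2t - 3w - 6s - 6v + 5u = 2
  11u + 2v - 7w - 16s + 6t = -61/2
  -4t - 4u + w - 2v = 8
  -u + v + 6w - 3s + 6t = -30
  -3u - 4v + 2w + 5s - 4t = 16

no solution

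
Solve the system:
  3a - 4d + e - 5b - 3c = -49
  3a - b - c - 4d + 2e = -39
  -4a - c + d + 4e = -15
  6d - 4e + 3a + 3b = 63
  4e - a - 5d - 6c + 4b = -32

Row-reduce the augmented matrix:
R1 ← R1 / (3).
R2 ← R2 − 3·R1.
R3 ← R3 + 4·R1.
R4 ← R4 − 3·R1.
R5 ← R5 + 1·R1.
R2 ← R2 / (4).
R1 ← R1 + 5/3·R2.
R3 ← R3 + 20/3·R2.
R4 ← R4 − 8·R2.
R5 ← R5 − 7/3·R2.
R3 ← R3 / (-5/3).
R1 ← R1 + 1/6·R3.
R2 ← R2 − 1/2·R3.
R4 ← R4 + 1·R3.
R5 ← R5 + 49/6·R3.
R4 ← R4 / (63/5).
R1 ← R1 + 9/10·R4.
R2 ← R2 + 13/10·R4.
R3 ← R3 − 13/5·R4.
R5 ← R5 − 149/10·R4.
R5 ← R5 / (-623/36).
R1 ← R1 + 3/4·R5.
R2 ← R2 − 43/36·R5.
R3 ← R3 + 17/9·R5.
R4 ← R4 + 8/9·R5.
Reading off the reduced rows gives a = -1, b = 4, c = 0, d = 5, e = -6.

a = -1, b = 4, c = 0, d = 5, e = -6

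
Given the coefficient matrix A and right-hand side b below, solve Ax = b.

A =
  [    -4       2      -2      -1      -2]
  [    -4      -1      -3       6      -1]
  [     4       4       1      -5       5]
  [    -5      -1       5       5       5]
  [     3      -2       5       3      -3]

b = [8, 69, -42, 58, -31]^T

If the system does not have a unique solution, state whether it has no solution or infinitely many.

x_1 = -5, x_2 = -3, x_3 = -5, x_4 = 6, x_5 = 5

Row-reduce the augmented matrix:
R1 ← R1 / (-4).
R2 ← R2 + 4·R1.
R3 ← R3 − 4·R1.
R4 ← R4 + 5·R1.
R5 ← R5 − 3·R1.
R2 ← R2 / (-3).
R1 ← R1 + 1/2·R2.
R3 ← R3 − 6·R2.
R4 ← R4 + 7/2·R2.
R5 ← R5 + 1/2·R2.
R3 ← R3 / (-3).
R1 ← R1 − 2/3·R3.
R2 ← R2 − 1/3·R3.
R4 ← R4 − 26/3·R3.
R5 ← R5 − 11/3·R3.
R4 ← R4 / (763/36).
R1 ← R1 − 31/36·R4.
R2 ← R2 + 13/9·R4.
R3 ← R3 + 8/3·R4.
R5 ← R5 − 391/36·R4.
R5 ← R5 / (-7022/763).
R1 ← R1 − 458/763·R5.
R2 ← R2 − 1250/763·R5.
R3 ← R3 − 723/763·R5.
R4 ← R4 − 748/763·R5.
Reading off the reduced rows gives x_1 = -5, x_2 = -3, x_3 = -5, x_4 = 6, x_5 = 5.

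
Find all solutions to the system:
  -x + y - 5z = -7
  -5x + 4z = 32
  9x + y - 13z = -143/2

no solution

Row-reduce:
R1 ← R1 / (-1).
R2 ← R2 + 5·R1.
R3 ← R3 − 9·R1.
R2 ← R2 / (-5).
R1 ← R1 + 1·R2.
R3 ← R3 − 10·R2.
Row 3 reduces to 0 = -1/2, a contradiction. The system is inconsistent.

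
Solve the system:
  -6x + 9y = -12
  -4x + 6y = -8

Row-reduce:
R1 ← R1 / (-6).
R2 ← R2 + 4·R1.
Rank is 1 with 2 unknowns, leaving y free.

infinitely many solutions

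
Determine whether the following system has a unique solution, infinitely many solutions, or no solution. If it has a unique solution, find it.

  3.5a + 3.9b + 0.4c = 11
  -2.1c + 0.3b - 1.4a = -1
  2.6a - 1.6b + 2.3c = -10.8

Row-reduce the augmented matrix:
R1 ← R1 / (7/2).
R2 ← R2 + 7/5·R1.
R3 ← R3 − 13/5·R1.
R2 ← R2 / (93/50).
R1 ← R1 − 39/35·R2.
R3 ← R3 + 787/175·R2.
R3 ← R3 / (-17497/6510).
R1 ← R1 − 277/217·R3.
R2 ← R2 + 97/93·R3.
Reading off the reduced rows gives a = -4, b = 6, c = 4.

a = -4, b = 6, c = 4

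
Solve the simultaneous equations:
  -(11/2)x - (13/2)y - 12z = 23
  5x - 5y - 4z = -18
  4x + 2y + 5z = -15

Row-reduce:
R1 ← R1 / (-11/2).
R2 ← R2 − 5·R1.
R3 ← R3 − 4·R1.
R2 ← R2 / (-120/11).
R1 ← R1 − 13/11·R2.
R3 ← R3 + 30/11·R2.
Row 3 reduces to 0 = 1, a contradiction. The system is inconsistent.

no solution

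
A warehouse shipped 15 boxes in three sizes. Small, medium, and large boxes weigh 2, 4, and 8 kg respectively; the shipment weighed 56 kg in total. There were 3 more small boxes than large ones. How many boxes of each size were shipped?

Let s = small boxes, m = medium boxes, l = large boxes.
  s + m + l = 15
  2s + 4m + 8l = 56
  s - l = 3
Row-reduce the augmented matrix:
R2 ← R2 − 2·R1.
R3 ← R3 − 1·R1.
R2 ← R2 / (2).
R1 ← R1 − 1·R2.
R3 ← R3 + 1·R2.
R1 ← R1 + 2·R3.
R2 ← R2 − 3·R3.
Reading off the reduced rows gives s = 4, m = 10, l = 1.

small boxes: 4, medium boxes: 10, large boxes: 1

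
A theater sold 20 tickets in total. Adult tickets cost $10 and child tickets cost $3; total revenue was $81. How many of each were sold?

adult tickets: 3, child tickets: 17

Let a = adult tickets, c = child tickets.
  a + c = 20
  10a + 3c = 81
From equation 1: a = 20 − c.
Substitute into equation 2 and solve: c = 17.
Then a = 3.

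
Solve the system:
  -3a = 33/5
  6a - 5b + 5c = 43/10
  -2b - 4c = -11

Row-reduce the augmented matrix:
R1 ← R1 / (-3).
R2 ← R2 − 6·R1.
R2 ← R2 / (-5).
R3 ← R3 + 2·R2.
R3 ← R3 / (-6).
R2 ← R2 + 1·R3.
Reading off the reduced rows gives a = -11/5, b = -1/2, c = 3.

a = -11/5, b = -1/2, c = 3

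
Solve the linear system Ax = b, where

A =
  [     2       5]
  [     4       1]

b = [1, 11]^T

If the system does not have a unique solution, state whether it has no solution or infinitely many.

x_1 = 3, x_2 = -1

Row-reduce the augmented matrix:
R1 ← R1 / (2).
R2 ← R2 − 4·R1.
R2 ← R2 / (-9).
R1 ← R1 − 5/2·R2.
Reading off the reduced rows gives x_1 = 3, x_2 = -1.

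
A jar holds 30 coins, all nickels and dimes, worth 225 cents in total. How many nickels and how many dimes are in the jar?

Let n = nickels, d = dimes.
  n + d = 30
  5n + 10d = 225
From equation 1: n = 30 − d.
Substitute into equation 2 and solve: d = 15.
Then n = 15.

nickels: 15, dimes: 15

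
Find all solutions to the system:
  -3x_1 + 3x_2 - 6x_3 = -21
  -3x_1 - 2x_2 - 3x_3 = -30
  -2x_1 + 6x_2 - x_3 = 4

x_1 = 6, x_2 = 3, x_3 = 2

Row-reduce the augmented matrix:
R1 ← R1 / (-3).
R2 ← R2 + 3·R1.
R3 ← R3 + 2·R1.
R2 ← R2 / (-5).
R1 ← R1 + 1·R2.
R3 ← R3 − 4·R2.
R3 ← R3 / (27/5).
R1 ← R1 − 7/5·R3.
R2 ← R2 + 3/5·R3.
Reading off the reduced rows gives x_1 = 6, x_2 = 3, x_3 = 2.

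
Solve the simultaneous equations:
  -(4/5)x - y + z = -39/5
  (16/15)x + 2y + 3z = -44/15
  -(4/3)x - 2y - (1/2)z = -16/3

no solution

Row-reduce:
R1 ← R1 / (-4/5).
R2 ← R2 − 16/15·R1.
R3 ← R3 + 4/3·R1.
R2 ← R2 / (2/3).
R1 ← R1 − 5/4·R2.
R3 ← R3 + 1/3·R2.
Row 3 reduces to 0 = 1, a contradiction. The system is inconsistent.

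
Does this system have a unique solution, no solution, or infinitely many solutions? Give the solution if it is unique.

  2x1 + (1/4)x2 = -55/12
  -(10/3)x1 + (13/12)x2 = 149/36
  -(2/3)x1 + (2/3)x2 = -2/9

x1 = -2, x2 = -7/3

Row-reduce the augmented matrix:
R1 ← R1 / (2).
R2 ← R2 + 10/3·R1.
R3 ← R3 + 2/3·R1.
R2 ← R2 / (3/2).
R1 ← R1 − 1/8·R2.
R3 ← R3 − 3/4·R2.
R3 reduces to 0 = 0, so the extra equation is consistent.
Reading off the reduced rows gives x1 = -2, x2 = -7/3.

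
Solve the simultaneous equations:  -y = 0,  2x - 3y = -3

Row-reduce the augmented matrix:
Swap R1 and R2.
R1 ← R1 / (2).
R2 ← R2 / (-1).
R1 ← R1 + 3/2·R2.
Reading off the reduced rows gives x = -3/2, y = 0.

x = -3/2, y = 0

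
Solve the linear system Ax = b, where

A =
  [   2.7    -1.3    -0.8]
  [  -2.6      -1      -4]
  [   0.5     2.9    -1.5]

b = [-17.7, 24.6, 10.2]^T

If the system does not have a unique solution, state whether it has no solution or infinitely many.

x_1 = -6, x_2 = 3, x_3 = -3

Row-reduce the augmented matrix:
R1 ← R1 / (27/10).
R2 ← R2 + 13/5·R1.
R3 ← R3 − 1/2·R1.
R2 ← R2 / (-304/135).
R1 ← R1 + 13/27·R2.
R3 ← R3 − 424/135·R2.
R3 ← R3 / (-1521/190).
R1 ← R1 − 55/76·R3.
R2 ← R2 − 161/76·R3.
Reading off the reduced rows gives x_1 = -6, x_2 = 3, x_3 = -3.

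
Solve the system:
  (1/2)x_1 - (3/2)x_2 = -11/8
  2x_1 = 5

x_1 = 5/2, x_2 = 7/4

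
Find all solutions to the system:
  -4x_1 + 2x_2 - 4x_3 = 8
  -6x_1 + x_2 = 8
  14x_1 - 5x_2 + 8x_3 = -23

Row-reduce:
R1 ← R1 / (-4).
R2 ← R2 + 6·R1.
R3 ← R3 − 14·R1.
R2 ← R2 / (-2).
R1 ← R1 + 1/2·R2.
R3 ← R3 − 2·R2.
Row 3 reduces to 0 = 1, a contradiction. The system is inconsistent.

no solution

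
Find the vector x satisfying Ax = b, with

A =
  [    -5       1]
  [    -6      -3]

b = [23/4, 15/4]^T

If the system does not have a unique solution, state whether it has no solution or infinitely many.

x_1 = -1, x_2 = 3/4

From equation 1: x_2 = 23/4 + 5·x_1.
Substitute into equation 2 and solve: x_1 = -1.
Then x_2 = 3/4.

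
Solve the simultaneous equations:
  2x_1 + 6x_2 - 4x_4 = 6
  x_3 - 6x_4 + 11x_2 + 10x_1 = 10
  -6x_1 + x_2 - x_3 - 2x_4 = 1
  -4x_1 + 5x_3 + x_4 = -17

no solution

Row-reduce:
R1 ← R1 / (2).
R2 ← R2 − 10·R1.
R3 ← R3 + 6·R1.
R4 ← R4 + 4·R1.
R2 ← R2 / (-19).
R1 ← R1 − 3·R2.
R3 ← R3 − 19·R2.
R4 ← R4 − 12·R2.
Swap R3 and R4.
R3 ← R3 / (107/19).
R1 ← R1 − 3/19·R3.
R2 ← R2 + 1/19·R3.
Row 4 reduces to 0 = -1, a contradiction. The system is inconsistent.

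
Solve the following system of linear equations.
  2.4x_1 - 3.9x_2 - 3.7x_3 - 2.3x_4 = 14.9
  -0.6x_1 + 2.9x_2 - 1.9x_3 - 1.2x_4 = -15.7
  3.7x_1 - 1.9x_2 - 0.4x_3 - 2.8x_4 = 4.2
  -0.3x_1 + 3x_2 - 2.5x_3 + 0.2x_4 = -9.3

x_1 = 2, x_2 = -4, x_3 = -1, x_4 = 4

Row-reduce the augmented matrix:
R1 ← R1 / (12/5).
R2 ← R2 + 3/5·R1.
R3 ← R3 − 37/10·R1.
R4 ← R4 + 3/10·R1.
R2 ← R2 / (77/40).
R1 ← R1 + 13/8·R2.
R3 ← R3 − 329/80·R2.
R4 ← R4 − 201/80·R2.
R3 ← R3 / (1871/165).
R1 ← R1 + 907/231·R3.
R2 ← R2 + 113/77·R3.
R4 ← R4 − 279/385·R3.
R4 ← R4 / (253979/130970).
R1 ← R1 + 46385/52388·R4.
R2 ← R2 + 17539/52388·R4.
R3 ← R3 − 2995/7484·R4.
Reading off the reduced rows gives x_1 = 2, x_2 = -4, x_3 = -1, x_4 = 4.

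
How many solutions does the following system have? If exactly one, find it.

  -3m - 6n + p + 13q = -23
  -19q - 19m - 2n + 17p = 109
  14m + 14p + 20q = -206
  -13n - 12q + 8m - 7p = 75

Row-reduce the augmented matrix:
R1 ← R1 / (-3).
R2 ← R2 + 19·R1.
R3 ← R3 − 14·R1.
R4 ← R4 − 8·R1.
R2 ← R2 / (36).
R1 ← R1 − 2·R2.
R3 ← R3 + 28·R2.
R4 ← R4 + 29·R2.
R3 ← R3 / (728/27).
R1 ← R1 + 25/27·R3.
R2 ← R2 − 8/27·R3.
R4 ← R4 − 115/27·R3.
R4 ← R4 / (-21569/364).
R1 ← R1 − 495/364·R4.
R2 ← R2 + 258/91·R4.
R3 ← R3 − 25/364·R4.
Reading off the reduced rows gives m = -5, n = -3, p = -4, q = -4.

m = -5, n = -3, p = -4, q = -4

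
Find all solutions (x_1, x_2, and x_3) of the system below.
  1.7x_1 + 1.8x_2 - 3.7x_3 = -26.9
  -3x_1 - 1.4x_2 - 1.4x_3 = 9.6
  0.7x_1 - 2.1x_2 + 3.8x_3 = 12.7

x_1 = -6, x_2 = 1, x_3 = 5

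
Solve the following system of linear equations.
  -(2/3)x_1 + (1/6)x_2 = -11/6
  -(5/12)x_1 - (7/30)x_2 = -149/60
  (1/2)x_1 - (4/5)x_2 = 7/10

no solution

Row-reduce:
R1 ← R1 / (-2/3).
R2 ← R2 + 5/12·R1.
R3 ← R3 − 1/2·R1.
R2 ← R2 / (-27/80).
R1 ← R1 + 1/4·R2.
R3 ← R3 + 27/40·R2.
Row 3 reduces to 0 = 2, a contradiction. The system is inconsistent.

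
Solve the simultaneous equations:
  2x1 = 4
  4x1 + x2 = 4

x1 = 2, x2 = -4

Row-reduce the augmented matrix:
R1 ← R1 / (2).
R2 ← R2 − 4·R1.
Reading off the reduced rows gives x1 = 2, x2 = -4.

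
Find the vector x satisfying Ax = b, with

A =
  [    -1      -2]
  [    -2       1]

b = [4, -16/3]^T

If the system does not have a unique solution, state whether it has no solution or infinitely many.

x_1 = 4/3, x_2 = -8/3

From equation 1: x_1 = -4 − 2·x_2.
Substitute into equation 2 and solve: x_2 = -8/3.
Then x_1 = 4/3.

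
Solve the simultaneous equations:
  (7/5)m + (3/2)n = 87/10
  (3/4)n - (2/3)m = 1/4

m = 3, n = 3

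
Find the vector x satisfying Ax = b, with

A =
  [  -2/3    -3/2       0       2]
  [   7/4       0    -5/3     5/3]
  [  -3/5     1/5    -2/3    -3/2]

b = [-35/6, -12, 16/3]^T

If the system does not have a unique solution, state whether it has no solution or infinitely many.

Row-reduce:
R1 ← R1 / (-2/3).
R2 ← R2 − 7/4·R1.
R3 ← R3 + 3/5·R1.
R2 ← R2 / (-63/16).
R1 ← R1 − 9/4·R2.
R3 ← R3 − 31/20·R2.
R3 ← R3 / (-250/189).
R1 ← R1 + 20/21·R3.
R2 ← R2 − 80/189·R3.
Rank is 3 with 4 unknowns, leaving x_4 free.

infinitely many solutions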